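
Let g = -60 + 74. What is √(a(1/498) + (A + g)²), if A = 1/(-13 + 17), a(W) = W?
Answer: √201443241/996 ≈ 14.250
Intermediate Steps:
g = 14
A = ¼ (A = 1/4 = ¼ ≈ 0.25000)
√(a(1/498) + (A + g)²) = √(1/498 + (¼ + 14)²) = √(1/498 + (57/4)²) = √(1/498 + 3249/16) = √(809009/3984) = √201443241/996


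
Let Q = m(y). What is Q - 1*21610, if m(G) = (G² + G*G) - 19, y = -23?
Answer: -20571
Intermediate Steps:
m(G) = -19 + 2*G² (m(G) = (G² + G²) - 19 = 2*G² - 19 = -19 + 2*G²)
Q = 1039 (Q = -19 + 2*(-23)² = -19 + 2*529 = -19 + 1058 = 1039)
Q - 1*21610 = 1039 - 1*21610 = 1039 - 21610 = -20571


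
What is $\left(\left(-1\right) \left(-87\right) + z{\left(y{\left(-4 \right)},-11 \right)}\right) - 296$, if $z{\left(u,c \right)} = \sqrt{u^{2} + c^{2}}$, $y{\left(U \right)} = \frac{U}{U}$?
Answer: $-209 + \sqrt{122} \approx -197.95$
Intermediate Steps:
$y{\left(U \right)} = 1$
$z{\left(u,c \right)} = \sqrt{c^{2} + u^{2}}$
$\left(\left(-1\right) \left(-87\right) + z{\left(y{\left(-4 \right)},-11 \right)}\right) - 296 = \left(\left(-1\right) \left(-87\right) + \sqrt{\left(-11\right)^{2} + 1^{2}}\right) - 296 = \left(87 + \sqrt{121 + 1}\right) - 296 = \left(87 + \sqrt{122}\right) - 296 = -209 + \sqrt{122}$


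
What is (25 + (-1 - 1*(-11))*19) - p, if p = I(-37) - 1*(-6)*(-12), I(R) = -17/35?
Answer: 10062/35 ≈ 287.49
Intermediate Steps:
I(R) = -17/35 (I(R) = -17*1/35 = -17/35)
p = -2537/35 (p = -17/35 - 1*(-6)*(-12) = -17/35 - (-6)*(-12) = -17/35 - 1*72 = -17/35 - 72 = -2537/35 ≈ -72.486)
(25 + (-1 - 1*(-11))*19) - p = (25 + (-1 - 1*(-11))*19) - 1*(-2537/35) = (25 + (-1 + 11)*19) + 2537/35 = (25 + 10*19) + 2537/35 = (25 + 190) + 2537/35 = 215 + 2537/35 = 10062/35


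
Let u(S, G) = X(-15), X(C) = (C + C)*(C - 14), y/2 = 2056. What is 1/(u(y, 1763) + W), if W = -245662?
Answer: -1/244792 ≈ -4.0851e-6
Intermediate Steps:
y = 4112 (y = 2*2056 = 4112)
X(C) = 2*C*(-14 + C) (X(C) = (2*C)*(-14 + C) = 2*C*(-14 + C))
u(S, G) = 870 (u(S, G) = 2*(-15)*(-14 - 15) = 2*(-15)*(-29) = 870)
1/(u(y, 1763) + W) = 1/(870 - 245662) = 1/(-244792) = -1/244792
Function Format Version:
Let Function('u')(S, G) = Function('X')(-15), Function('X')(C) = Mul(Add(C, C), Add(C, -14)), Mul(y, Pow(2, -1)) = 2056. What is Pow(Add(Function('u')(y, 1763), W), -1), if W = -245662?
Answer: Rational(-1, 244792) ≈ -4.0851e-6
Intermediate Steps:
y = 4112 (y = Mul(2, 2056) = 4112)
Function('X')(C) = Mul(2, C, Add(-14, C)) (Function('X')(C) = Mul(Mul(2, C), Add(-14, C)) = Mul(2, C, Add(-14, C)))
Function('u')(S, G) = 870 (Function('u')(S, G) = Mul(2, -15, Add(-14, -15)) = Mul(2, -15, -29) = 870)
Pow(Add(Function('u')(y, 1763), W), -1) = Pow(Add(870, -245662), -1) = Pow(-244792, -1) = Rational(-1, 244792)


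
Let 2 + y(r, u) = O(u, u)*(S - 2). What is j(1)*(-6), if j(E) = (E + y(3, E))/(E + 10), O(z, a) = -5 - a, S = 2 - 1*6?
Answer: -210/11 ≈ -19.091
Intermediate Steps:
S = -4 (S = 2 - 6 = -4)
y(r, u) = 28 + 6*u (y(r, u) = -2 + (-5 - u)*(-4 - 2) = -2 + (-5 - u)*(-6) = -2 + (30 + 6*u) = 28 + 6*u)
j(E) = (28 + 7*E)/(10 + E) (j(E) = (E + (28 + 6*E))/(E + 10) = (28 + 7*E)/(10 + E))
j(1)*(-6) = (7*(4 + 1)/(10 + 1))*(-6) = (7*5/11)*(-6) = (7*(1/11)*5)*(-6) = (35/11)*(-6) = -210/11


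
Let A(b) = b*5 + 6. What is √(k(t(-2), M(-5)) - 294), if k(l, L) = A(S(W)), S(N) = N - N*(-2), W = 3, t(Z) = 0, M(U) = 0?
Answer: 9*I*√3 ≈ 15.588*I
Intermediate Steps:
S(N) = 3*N (S(N) = N - (-2)*N = N + 2*N = 3*N)
A(b) = 6 + 5*b (A(b) = 5*b + 6 = 6 + 5*b)
k(l, L) = 51 (k(l, L) = 6 + 5*(3*3) = 6 + 5*9 = 6 + 45 = 51)
√(k(t(-2), M(-5)) - 294) = √(51 - 294) = √(-243) = 9*I*√3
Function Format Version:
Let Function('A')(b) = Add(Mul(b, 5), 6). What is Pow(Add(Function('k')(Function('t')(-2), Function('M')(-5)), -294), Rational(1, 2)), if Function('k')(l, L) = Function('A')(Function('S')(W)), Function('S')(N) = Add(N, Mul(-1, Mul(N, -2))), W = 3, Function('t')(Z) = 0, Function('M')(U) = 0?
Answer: Mul(9, I, Pow(3, Rational(1, 2))) ≈ Mul(15.588, I)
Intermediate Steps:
Function('S')(N) = Mul(3, N) (Function('S')(N) = Add(N, Mul(-1, Mul(-2, N))) = Add(N, Mul(2, N)) = Mul(3, N))
Function('A')(b) = Add(6, Mul(5, b)) (Function('A')(b) = Add(Mul(5, b), 6) = Add(6, Mul(5, b)))
Function('k')(l, L) = 51 (Function('k')(l, L) = Add(6, Mul(5, Mul(3, 3))) = Add(6, Mul(5, 9)) = Add(6, 45) = 51)
Pow(Add(Function('k')(Function('t')(-2), Function('M')(-5)), -294), Rational(1, 2)) = Pow(Add(51, -294), Rational(1, 2)) = Pow(-243, Rational(1, 2)) = Mul(9, I, Pow(3, Rational(1, 2)))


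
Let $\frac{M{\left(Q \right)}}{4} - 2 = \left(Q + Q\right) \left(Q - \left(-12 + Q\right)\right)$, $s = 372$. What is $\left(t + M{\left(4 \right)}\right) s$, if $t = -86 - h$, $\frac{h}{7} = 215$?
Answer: $-446028$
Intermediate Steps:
$h = 1505$ ($h = 7 \cdot 215 = 1505$)
$M{\left(Q \right)} = 8 + 96 Q$ ($M{\left(Q \right)} = 8 + 4 \left(Q + Q\right) \left(Q - \left(-12 + Q\right)\right) = 8 + 4 \cdot 2 Q 12 = 8 + 4 \cdot 24 Q = 8 + 96 Q$)
$t = -1591$ ($t = -86 - 1505 = -1591$)
$\left(t + M{\left(4 \right)}\right) s = \left(-1591 + \left(8 + 96 \cdot 4\right)\right) 372 = \left(-1591 + \left(8 + 384\right)\right) 372 = \left(-1591 + 392\right) 372 = \left(-1199\right) 372 = -446028$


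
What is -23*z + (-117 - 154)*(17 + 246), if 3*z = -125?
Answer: -210944/3 ≈ -70315.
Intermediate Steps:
z = -125/3 (z = (1/3)*(-125) = -125/3 ≈ -41.667)
-23*z + (-117 - 154)*(17 + 246) = -23*(-125/3) + (-117 - 154)*(17 + 246) = 2875/3 - 271*263 = 2875/3 - 71273 = -210944/3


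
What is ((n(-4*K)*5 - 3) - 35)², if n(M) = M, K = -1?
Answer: 324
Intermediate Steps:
((n(-4*K)*5 - 3) - 35)² = ((-4*(-1)*5 - 3) - 35)² = ((4*5 - 3) - 35)² = ((20 - 3) - 35)² = (17 - 35)² = (-18)² = 324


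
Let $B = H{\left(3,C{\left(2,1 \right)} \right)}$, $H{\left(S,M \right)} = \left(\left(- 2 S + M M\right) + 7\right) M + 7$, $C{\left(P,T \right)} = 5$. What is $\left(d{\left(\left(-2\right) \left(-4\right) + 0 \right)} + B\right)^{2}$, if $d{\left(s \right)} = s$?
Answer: $21025$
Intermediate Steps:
$H{\left(S,M \right)} = 7 + M \left(7 + M^{2} - 2 S\right)$ ($H{\left(S,M \right)} = \left(\left(- 2 S + M^{2}\right) + 7\right) M + 7 = \left(\left(M^{2} - 2 S\right) + 7\right) M + 7 = \left(7 + M^{2} - 2 S\right) M + 7 = M \left(7 + M^{2} - 2 S\right) + 7 = 7 + M \left(7 + M^{2} - 2 S\right)$)
$B = 137$ ($B = 7 + 5^{3} + 7 \cdot 5 - 10 \cdot 3 = 7 + 125 + 35 - 30 = 137$)
$\left(d{\left(\left(-2\right) \left(-4\right) + 0 \right)} + B\right)^{2} = \left(\left(\left(-2\right) \left(-4\right) + 0\right) + 137\right)^{2} = \left(\left(8 + 0\right) + 137\right)^{2} = \left(8 + 137\right)^{2} = 145^{2} = 21025$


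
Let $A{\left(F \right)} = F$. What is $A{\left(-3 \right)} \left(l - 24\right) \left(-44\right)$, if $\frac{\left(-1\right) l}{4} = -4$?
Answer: $-1056$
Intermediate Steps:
$l = 16$ ($l = \left(-4\right) \left(-4\right) = 16$)
$A{\left(-3 \right)} \left(l - 24\right) \left(-44\right) = - 3 \left(16 - 24\right) \left(-44\right) = \left(-3\right) \left(-8\right) \left(-44\right) = 24 \left(-44\right) = -1056$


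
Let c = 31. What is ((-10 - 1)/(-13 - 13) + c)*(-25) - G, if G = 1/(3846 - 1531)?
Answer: -47283901/60190 ≈ -785.58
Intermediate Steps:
G = 1/2315 ≈ 0.00043197
((-10 - 1)/(-13 - 13) + c)*(-25) - G = ((-10 - 1)/(-13 - 13) + 31)*(-25) - 1*1/2315 = (-11/(-26) + 31)*(-25) - 1/2315 = (-11*(-1/26) + 31)*(-25) - 1/2315 = (11/26 + 31)*(-25) - 1/2315 = (817/26)*(-25) - 1/2315 = -20425/26 - 1/2315 = -47283901/60190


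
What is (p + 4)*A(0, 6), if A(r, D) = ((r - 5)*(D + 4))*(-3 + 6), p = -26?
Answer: 3300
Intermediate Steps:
A(r, D) = 3*(-5 + r)*(4 + D) (A(r, D) = ((-5 + r)*(4 + D))*3 = 3*(-5 + r)*(4 + D))
(p + 4)*A(0, 6) = (-26 + 4)*(-60 - 15*6 + 12*0 + 3*6*0) = -22*(-60 - 90 + 0 + 0) = -22*(-150) = 3300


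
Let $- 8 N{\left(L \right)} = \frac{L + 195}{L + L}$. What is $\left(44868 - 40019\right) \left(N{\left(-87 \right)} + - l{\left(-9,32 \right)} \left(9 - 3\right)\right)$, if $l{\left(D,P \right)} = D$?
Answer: $\frac{30417777}{116} \approx 2.6222 \cdot 10^{5}$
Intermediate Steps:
$N{\left(L \right)} = - \frac{195 + L}{16 L}$ ($N{\left(L \right)} = - \frac{\left(L + 195\right) \frac{1}{L + L}}{8} = - \frac{\left(195 + L\right) \frac{1}{2 L}}{8} = - \frac{\frac{1}{2} \frac{1}{L} \left(195 + L\right)}{8} = - \frac{195 + L}{16 L}$)
$\left(44868 - 40019\right) \left(N{\left(-87 \right)} + - l{\left(-9,32 \right)} \left(9 - 3\right)\right) = \left(44868 - 40019\right) \left(\frac{-195 - -87}{16 \left(-87\right)} + \left(-1\right) \left(-9\right) \left(9 - 3\right)\right) = 4849 \left(\frac{1}{16} \left(- \frac{1}{87}\right) \left(-195 + 87\right) + 9 \left(9 - 3\right)\right) = 4849 \left(\frac{1}{16} \left(- \frac{1}{87}\right) \left(-108\right) + 9 \cdot 6\right) = 4849 \left(\frac{9}{116} + 54\right) = 4849 \cdot \frac{6273}{116} = \frac{30417777}{116}$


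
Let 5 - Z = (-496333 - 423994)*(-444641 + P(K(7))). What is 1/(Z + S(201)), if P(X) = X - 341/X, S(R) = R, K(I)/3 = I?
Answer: -21/8593425432721 ≈ -2.4437e-12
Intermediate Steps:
K(I) = 3*I
P(X) = X - 341/X
Z = -8593425436942/21 (Z = 5 - (-496333 - 423994)*(-444641 + (3*7 - 341/(3*7))) = 5 - (-920327)*(-444641 + (21 - 341/21)) = 5 - (-920327)*(-444641 + 100/21) = 5 - (-920327)*(-9337361)/21 = 5 - 1*8593425437047/21 = 5 - 8593425437047/21 = -8593425436942/21 ≈ -4.0921e+11)
1/(Z + S(201)) = 1/(-8593425436942/21 + 201) = 1/(-8593425432721/21) = -21/8593425432721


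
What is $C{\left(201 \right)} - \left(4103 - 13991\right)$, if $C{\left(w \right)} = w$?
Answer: $10089$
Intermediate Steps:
$C{\left(201 \right)} - \left(4103 - 13991\right) = 201 - \left(4103 - 13991\right) = 201 - -9888 = 201 + 9888 = 10089$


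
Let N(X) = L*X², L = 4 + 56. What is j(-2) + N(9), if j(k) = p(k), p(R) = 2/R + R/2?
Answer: 4858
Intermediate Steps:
L = 60
p(R) = R/2 + 2/R (p(R) = 2/R + R*(½) = 2/R + R/2 = R/2 + 2/R)
j(k) = k/2 + 2/k
N(X) = 60*X²
j(-2) + N(9) = ((½)*(-2) + 2/(-2)) + 60*9² = (-1 + 2*(-½)) + 60*81 = (-1 - 1) + 4860 = -2 + 4860 = 4858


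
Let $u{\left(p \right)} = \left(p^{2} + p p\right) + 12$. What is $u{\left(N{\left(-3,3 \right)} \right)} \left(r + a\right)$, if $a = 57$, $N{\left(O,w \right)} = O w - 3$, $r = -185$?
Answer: $-38400$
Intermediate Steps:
$N{\left(O,w \right)} = -3 + O w$
$u{\left(p \right)} = 12 + 2 p^{2}$ ($u{\left(p \right)} = \left(p^{2} + p^{2}\right) + 12 = 2 p^{2} + 12 = 12 + 2 p^{2}$)
$u{\left(N{\left(-3,3 \right)} \right)} \left(r + a\right) = \left(12 + 2 \left(-3 - 9\right)^{2}\right) \left(-185 + 57\right) = \left(12 + 2 \left(-3 - 9\right)^{2}\right) \left(-128\right) = \left(12 + 2 \left(-12\right)^{2}\right) \left(-128\right) = \left(12 + 2 \cdot 144\right) \left(-128\right) = \left(12 + 288\right) \left(-128\right) = 300 \left(-128\right) = -38400$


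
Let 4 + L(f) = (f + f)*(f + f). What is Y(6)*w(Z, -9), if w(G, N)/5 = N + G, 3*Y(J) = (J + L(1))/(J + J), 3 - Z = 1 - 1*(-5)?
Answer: -10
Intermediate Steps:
L(f) = -4 + 4*f**2 (L(f) = -4 + (f + f)*(f + f) = -4 + (2*f)*(2*f) = -4 + 4*f**2)
Z = -3 (Z = 3 - (1 - 1*(-5)) = 3 - (1 + 5) = 3 - 1*6 = 3 - 6 = -3)
Y(J) = 1/6 (Y(J) = ((J + (-4 + 4*1**2))/(J + J))/3 = ((J + (-4 + 4*1))/((2*J)))/3 = ((J + (-4 + 4))*(1/(2*J)))/3 = ((J + 0)*(1/(2*J)))/3 = (J*(1/(2*J)))/3 = (1/3)*(1/2) = 1/6)
w(G, N) = 5*G + 5*N (w(G, N) = 5*(N + G) = 5*(G + N) = 5*G + 5*N)
Y(6)*w(Z, -9) = (5*(-3) + 5*(-9))/6 = (-15 - 45)/6 = (1/6)*(-60) = -10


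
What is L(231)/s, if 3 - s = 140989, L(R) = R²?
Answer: -53361/140986 ≈ -0.37848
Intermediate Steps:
s = -140986 (s = 3 - 1*140989 = 3 - 140989 = -140986)
L(231)/s = 231²/(-140986) = 53361*(-1/140986) = -53361/140986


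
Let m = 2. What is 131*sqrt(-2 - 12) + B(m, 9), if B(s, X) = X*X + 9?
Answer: 90 + 131*I*sqrt(14) ≈ 90.0 + 490.16*I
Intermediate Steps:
B(s, X) = 9 + X**2 (B(s, X) = X**2 + 9 = 9 + X**2)
131*sqrt(-2 - 12) + B(m, 9) = 131*sqrt(-2 - 12) + (9 + 9**2) = 131*sqrt(-14) + (9 + 81) = 131*(I*sqrt(14)) + 90 = 131*I*sqrt(14) + 90 = 90 + 131*I*sqrt(14)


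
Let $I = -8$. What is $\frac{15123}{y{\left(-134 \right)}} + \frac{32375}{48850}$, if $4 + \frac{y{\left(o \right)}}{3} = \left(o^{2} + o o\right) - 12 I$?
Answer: $\frac{28237647}{35175908} \approx 0.80276$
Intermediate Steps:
$y{\left(o \right)} = 276 + 6 o^{2}$ ($y{\left(o \right)} = -12 + 3 \left(\left(o^{2} + o o\right) - -96\right) = -12 + 3 \left(\left(o^{2} + o^{2}\right) + 96\right) = -12 + 3 \left(2 o^{2} + 96\right) = -12 + 3 \left(96 + 2 o^{2}\right) = -12 + \left(288 + 6 o^{2}\right) = 276 + 6 o^{2}$)
$\frac{15123}{y{\left(-134 \right)}} + \frac{32375}{48850} = \frac{15123}{276 + 6 \left(-134\right)^{2}} + \frac{32375}{48850} = \frac{15123}{276 + 6 \cdot 17956} + 32375 \cdot \frac{1}{48850} = \frac{15123}{276 + 107736} + \frac{1295}{1954} = \frac{15123}{108012} + \frac{1295}{1954} = 15123 \cdot \frac{1}{108012} + \frac{1295}{1954} = \frac{5041}{36004} + \frac{1295}{1954} = \frac{28237647}{35175908}$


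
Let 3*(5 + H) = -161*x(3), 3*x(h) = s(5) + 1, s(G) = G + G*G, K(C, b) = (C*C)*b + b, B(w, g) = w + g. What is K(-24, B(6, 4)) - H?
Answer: 56966/9 ≈ 6329.6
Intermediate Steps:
B(w, g) = g + w
K(C, b) = b + b*C**2 (K(C, b) = C**2*b + b = b*C**2 + b = b + b*C**2)
s(G) = G + G**2
x(h) = 31/3 (x(h) = (5*(1 + 5) + 1)/3 = (5*6 + 1)/3 = (30 + 1)/3 = (1/3)*31 = 31/3)
H = -5036/9 (H = -5 + (-161*31/3)/3 = -5 + (1/3)*(-4991/3) = -5 - 4991/9 = -5036/9 ≈ -559.56)
K(-24, B(6, 4)) - H = (4 + 6)*(1 + (-24)**2) - 1*(-5036/9) = 10*(1 + 576) + 5036/9 = 10*577 + 5036/9 = 5770 + 5036/9 = 56966/9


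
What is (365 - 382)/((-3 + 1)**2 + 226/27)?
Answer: -459/334 ≈ -1.3743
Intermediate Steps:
(365 - 382)/((-3 + 1)**2 + 226/27) = -17/((-2)**2 + 226*(1/27)) = -17/(4 + 226/27) = -17/334/27 = -17*27/334 = -459/334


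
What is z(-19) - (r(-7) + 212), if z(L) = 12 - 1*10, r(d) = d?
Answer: -203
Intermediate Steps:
z(L) = 2 (z(L) = 12 - 10 = 2)
z(-19) - (r(-7) + 212) = 2 - (-7 + 212) = 2 - 1*205 = 2 - 205 = -203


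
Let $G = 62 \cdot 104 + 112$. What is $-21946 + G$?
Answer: $-15386$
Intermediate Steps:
$G = 6560$ ($G = 6448 + 112 = 6560$)
$-21946 + G = -21946 + 6560 = -15386$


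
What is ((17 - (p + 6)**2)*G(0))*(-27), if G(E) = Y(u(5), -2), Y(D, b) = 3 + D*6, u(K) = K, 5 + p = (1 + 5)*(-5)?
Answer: 734184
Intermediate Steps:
p = -35 (p = -5 + (1 + 5)*(-5) = -5 + 6*(-5) = -5 - 30 = -35)
Y(D, b) = 3 + 6*D
G(E) = 33 (G(E) = 3 + 6*5 = 3 + 30 = 33)
((17 - (p + 6)**2)*G(0))*(-27) = ((17 - (-35 + 6)**2)*33)*(-27) = ((17 - 1*(-29)**2)*33)*(-27) = ((17 - 1*841)*33)*(-27) = ((17 - 841)*33)*(-27) = -824*33*(-27) = -27192*(-27) = 734184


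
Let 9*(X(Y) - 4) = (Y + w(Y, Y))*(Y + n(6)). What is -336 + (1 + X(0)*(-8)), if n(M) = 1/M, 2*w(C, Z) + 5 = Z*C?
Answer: -9899/27 ≈ -366.63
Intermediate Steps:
w(C, Z) = -5/2 + C*Z/2 (w(C, Z) = -5/2 + (Z*C)/2 = -5/2 + (C*Z)/2 = -5/2 + C*Z/2)
X(Y) = 4 + (1/6 + Y)*(-5/2 + Y + Y**2/2)/9 (X(Y) = 4 + ((Y + (-5/2 + Y*Y/2))*(Y + 1/6))/9 = 4 + ((Y + (-5/2 + Y**2/2))*(Y + 1/6))/9 = 4 + ((-5/2 + Y + Y**2/2)*(1/6 + Y))/9 = 4 + ((1/6 + Y)*(-5/2 + Y + Y**2/2))/9 = 4 + (1/6 + Y)*(-5/2 + Y + Y**2/2)/9)
-336 + (1 + X(0)*(-8)) = -336 + (1 + (427/108 - 7/27*0 + (1/18)*0**3 + (13/108)*0**2)*(-8)) = -336 + (1 + (427/108 + 0 + (1/18)*0 + (13/108)*0)*(-8)) = -336 + (1 + (427/108 + 0 + 0 + 0)*(-8)) = -336 + (1 + (427/108)*(-8)) = -336 + (1 - 854/27) = -336 - 827/27 = -9899/27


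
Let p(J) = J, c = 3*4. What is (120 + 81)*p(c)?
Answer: 2412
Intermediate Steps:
c = 12
(120 + 81)*p(c) = (120 + 81)*12 = 201*12 = 2412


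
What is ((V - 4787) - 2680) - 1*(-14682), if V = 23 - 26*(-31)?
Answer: 8044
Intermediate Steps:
V = 829 (V = 23 + 806 = 829)
((V - 4787) - 2680) - 1*(-14682) = ((829 - 4787) - 2680) - 1*(-14682) = (-3958 - 2680) + 14682 = -6638 + 14682 = 8044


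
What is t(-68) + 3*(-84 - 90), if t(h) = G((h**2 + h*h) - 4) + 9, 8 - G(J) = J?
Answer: -9749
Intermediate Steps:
G(J) = 8 - J
t(h) = 21 - 2*h**2 (t(h) = (8 - ((h**2 + h*h) - 4)) + 9 = (8 - ((h**2 + h**2) - 4)) + 9 = (8 - (2*h**2 - 4)) + 9 = (8 - (-4 + 2*h**2)) + 9 = (8 + (4 - 2*h**2)) + 9 = (12 - 2*h**2) + 9 = 21 - 2*h**2)
t(-68) + 3*(-84 - 90) = (21 - 2*(-68)**2) + 3*(-84 - 90) = (21 - 2*4624) + 3*(-174) = (21 - 9248) - 522 = -9227 - 522 = -9749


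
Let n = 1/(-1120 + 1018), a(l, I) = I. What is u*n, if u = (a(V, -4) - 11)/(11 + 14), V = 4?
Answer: 1/170 ≈ 0.0058824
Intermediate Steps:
u = -⅗ (u = (-4 - 11)/(11 + 14) = -15/25 = -15*1/25 = -⅗ ≈ -0.60000)
n = -1/102 (n = 1/(-102) = -1/102 ≈ -0.0098039)
u*n = -⅗*(-1/102) = 1/170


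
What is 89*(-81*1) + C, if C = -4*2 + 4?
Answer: -7213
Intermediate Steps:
C = -4 (C = -8 + 4 = -4)
89*(-81*1) + C = 89*(-81*1) - 4 = 89*(-81) - 4 = -7209 - 4 = -7213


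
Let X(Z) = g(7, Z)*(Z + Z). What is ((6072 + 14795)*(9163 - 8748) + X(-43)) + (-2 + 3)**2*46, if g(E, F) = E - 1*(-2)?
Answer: 8659077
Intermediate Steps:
g(E, F) = 2 + E (g(E, F) = E + 2 = 2 + E)
X(Z) = 18*Z (X(Z) = (2 + 7)*(Z + Z) = 9*(2*Z) = 18*Z)
((6072 + 14795)*(9163 - 8748) + X(-43)) + (-2 + 3)**2*46 = ((6072 + 14795)*(9163 - 8748) + 18*(-43)) + (-2 + 3)**2*46 = (20867*415 - 774) + 1**2*46 = (8659805 - 774) + 1*46 = 8659031 + 46 = 8659077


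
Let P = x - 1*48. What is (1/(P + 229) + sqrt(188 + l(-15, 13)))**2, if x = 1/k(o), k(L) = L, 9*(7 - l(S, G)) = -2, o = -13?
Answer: 119994529/614656 + 13*sqrt(1757)/3528 ≈ 195.38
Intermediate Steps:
l(S, G) = 65/9 (l(S, G) = 7 - 1/9*(-2) = 7 + 2/9 = 65/9)
x = -1/13 (x = 1/(-13) = -1/13 ≈ -0.076923)
P = -625/13 (P = -1/13 - 1*48 = -1/13 - 48 = -625/13 ≈ -48.077)
(1/(P + 229) + sqrt(188 + l(-15, 13)))**2 = (1/(-625/13 + 229) + sqrt(188 + 65/9))**2 = (1/(2352/13) + sqrt(1757/9))**2 = (13/2352 + sqrt(1757)/3)**2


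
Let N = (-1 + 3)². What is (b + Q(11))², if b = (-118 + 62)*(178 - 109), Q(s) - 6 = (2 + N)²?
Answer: 14607684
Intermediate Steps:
N = 4 (N = 2² = 4)
Q(s) = 42 (Q(s) = 6 + (2 + 4)² = 6 + 6² = 6 + 36 = 42)
b = -3864 (b = -56*69 = -3864)
(b + Q(11))² = (-3864 + 42)² = (-3822)² = 14607684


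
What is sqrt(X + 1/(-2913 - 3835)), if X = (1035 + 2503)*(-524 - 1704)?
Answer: 9*I*sqrt(1107842833671)/3374 ≈ 2807.6*I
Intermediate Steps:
X = -7882664 (X = 3538*(-2228) = -7882664)
sqrt(X + 1/(-2913 - 3835)) = sqrt(-7882664 + 1/(-2913 - 3835)) = sqrt(-7882664 + 1/(-6748)) = sqrt(-7882664 - 1/6748) = sqrt(-53192216673/6748) = 9*I*sqrt(1107842833671)/3374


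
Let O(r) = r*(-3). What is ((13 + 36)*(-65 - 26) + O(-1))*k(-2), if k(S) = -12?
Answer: 53472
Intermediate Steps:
O(r) = -3*r
((13 + 36)*(-65 - 26) + O(-1))*k(-2) = ((13 + 36)*(-65 - 26) - 3*(-1))*(-12) = (49*(-91) + 3)*(-12) = (-4459 + 3)*(-12) = -4456*(-12) = 53472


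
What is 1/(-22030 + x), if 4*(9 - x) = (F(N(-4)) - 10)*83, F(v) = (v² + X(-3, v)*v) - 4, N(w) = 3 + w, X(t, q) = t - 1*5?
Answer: -4/87669 ≈ -4.5626e-5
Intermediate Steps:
X(t, q) = -5 + t (X(t, q) = t - 5 = -5 + t)
F(v) = -4 + v² - 8*v (F(v) = (v² + (-5 - 3)*v) - 4 = (v² - 8*v) - 4 = -4 + v² - 8*v)
x = 451/4 (x = 9 - ((-4 + (3 - 4)² - 8*(3 - 4)) - 10)*83/4 = 9 - ((-4 + (-1)² - 8*(-1)) - 10)*83/4 = 9 - ((-4 + 1 + 8) - 10)*83/4 = 9 - (5 - 10)*83/4 = 9 - (-5)*83/4 = 9 - ¼*(-415) = 9 + 415/4 = 451/4 ≈ 112.75)
1/(-22030 + x) = 1/(-22030 + 451/4) = 1/(-87669/4) = -4/87669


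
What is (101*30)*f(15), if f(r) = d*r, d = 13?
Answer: 590850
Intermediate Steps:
f(r) = 13*r
(101*30)*f(15) = (101*30)*(13*15) = 3030*195 = 590850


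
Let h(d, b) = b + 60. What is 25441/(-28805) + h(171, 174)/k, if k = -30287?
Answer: -777271937/872417035 ≈ -0.89094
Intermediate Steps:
h(d, b) = 60 + b
25441/(-28805) + h(171, 174)/k = 25441/(-28805) + (60 + 174)/(-30287) = 25441*(-1/28805) + 234*(-1/30287) = -25441/28805 - 234/30287 = -777271937/872417035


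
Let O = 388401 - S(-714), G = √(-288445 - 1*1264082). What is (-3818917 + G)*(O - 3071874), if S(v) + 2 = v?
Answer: 10245226314169 - 24144813*I*√19167 ≈ 1.0245e+13 - 3.3427e+9*I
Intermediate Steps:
S(v) = -2 + v
G = 9*I*√19167 (G = √(-288445 - 1264082) = √(-1552527) = 9*I*√19167 ≈ 1246.0*I)
O = 389117 (O = 388401 - (-2 - 714) = 388401 - 1*(-716) = 388401 + 716 = 389117)
(-3818917 + G)*(O - 3071874) = (-3818917 + 9*I*√19167)*(389117 - 3071874) = (-3818917 + 9*I*√19167)*(-2682757) = 10245226314169 - 24144813*I*√19167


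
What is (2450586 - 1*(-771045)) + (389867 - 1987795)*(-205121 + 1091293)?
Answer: -1416035829985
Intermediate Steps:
(2450586 - 1*(-771045)) + (389867 - 1987795)*(-205121 + 1091293) = (2450586 + 771045) - 1597928*886172 = 3221631 - 1416039051616 = -1416035829985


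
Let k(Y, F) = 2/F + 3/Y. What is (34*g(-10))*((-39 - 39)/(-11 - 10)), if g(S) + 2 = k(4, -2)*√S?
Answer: -1768/7 - 221*I*√10/7 ≈ -252.57 - 99.838*I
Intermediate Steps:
g(S) = -2 - √S/4 (g(S) = -2 + (2/(-2) + 3/4)*√S = -2 + (2*(-½) + 3*(¼))*√S = -2 + (-1 + ¾)*√S = -2 - √S/4)
(34*g(-10))*((-39 - 39)/(-11 - 10)) = (34*(-2 - I*√10/4))*((-39 - 39)/(-11 - 10)) = (34*(-2 - I*√10/4))*(-78/(-21)) = (34*(-2 - I*√10/4))*(-78*(-1/21)) = (-68 - 17*I*√10/2)*(26/7) = -1768/7 - 221*I*√10/7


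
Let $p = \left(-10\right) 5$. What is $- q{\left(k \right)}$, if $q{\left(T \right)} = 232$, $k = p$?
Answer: $-232$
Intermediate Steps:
$p = -50$
$k = -50$
$- q{\left(k \right)} = \left(-1\right) 232 = -232$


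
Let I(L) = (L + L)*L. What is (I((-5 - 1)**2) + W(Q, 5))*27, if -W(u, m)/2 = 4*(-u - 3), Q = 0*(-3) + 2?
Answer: 71064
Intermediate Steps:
Q = 2 (Q = 0 + 2 = 2)
I(L) = 2*L**2 (I(L) = (2*L)*L = 2*L**2)
W(u, m) = 24 + 8*u (W(u, m) = -8*(-u - 3) = -8*(-3 - u) = -2*(-12 - 4*u) = 24 + 8*u)
(I((-5 - 1)**2) + W(Q, 5))*27 = (2*((-5 - 1)**2)**2 + (24 + 8*2))*27 = (2*((-6)**2)**2 + (24 + 16))*27 = (2*36**2 + 40)*27 = (2*1296 + 40)*27 = (2592 + 40)*27 = 2632*27 = 71064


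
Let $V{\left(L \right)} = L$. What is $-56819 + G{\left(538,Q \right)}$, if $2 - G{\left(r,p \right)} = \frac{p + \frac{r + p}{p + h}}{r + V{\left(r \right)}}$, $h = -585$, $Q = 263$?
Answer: $- \frac{19685583509}{346472} \approx -56817.0$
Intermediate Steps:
$G{\left(r,p \right)} = 2 - \frac{p + \frac{p + r}{-585 + p}}{2 r}$ ($G{\left(r,p \right)} = 2 - \frac{p + \frac{r + p}{p - 585}}{r + r} = 2 - \frac{p + \frac{p + r}{-585 + p}}{2 r}$)
$-56819 + G{\left(538,Q \right)} = -56819 + \frac{- 263^{2} - 1259458 + 584 \cdot 263 + 4 \cdot 263 \cdot 538}{2 \cdot 538 \left(-585 + 263\right)} = -56819 + \frac{1}{2} \cdot \frac{1}{538} \frac{1}{-322} \left(\left(-1\right) 69169 - 1259458 + 153592 + 565976\right) = -56819 + \frac{1}{2} \cdot \frac{1}{538} \left(- \frac{1}{322}\right) \left(-69169 - 1259458 + 153592 + 565976\right) = -56819 + \frac{1}{2} \cdot \frac{1}{538} \left(- \frac{1}{322}\right) \left(-609059\right) = -56819 + \frac{609059}{346472} = - \frac{19685583509}{346472}$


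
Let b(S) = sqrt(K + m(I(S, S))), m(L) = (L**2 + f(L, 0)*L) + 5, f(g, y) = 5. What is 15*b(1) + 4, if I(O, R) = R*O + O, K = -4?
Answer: 4 + 15*sqrt(15) ≈ 62.095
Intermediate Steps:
I(O, R) = O + O*R (I(O, R) = O*R + O = O + O*R)
m(L) = 5 + L**2 + 5*L (m(L) = (L**2 + 5*L) + 5 = 5 + L**2 + 5*L)
b(S) = sqrt(1 + S**2*(1 + S)**2 + 5*S*(1 + S)) (b(S) = sqrt(-4 + (5 + (S*(1 + S))**2 + 5*(S*(1 + S)))) = sqrt(-4 + (5 + S**2*(1 + S)**2 + 5*S*(1 + S))) = sqrt(1 + S**2*(1 + S)**2 + 5*S*(1 + S)))
15*b(1) + 4 = 15*sqrt(1 + 1**2*(1 + 1)**2 + 5*1*(1 + 1)) + 4 = 15*sqrt(1 + 1*2**2 + 5*1*2) + 4 = 15*sqrt(1 + 1*4 + 10) + 4 = 15*sqrt(1 + 4 + 10) + 4 = 15*sqrt(15) + 4 = 4 + 15*sqrt(15)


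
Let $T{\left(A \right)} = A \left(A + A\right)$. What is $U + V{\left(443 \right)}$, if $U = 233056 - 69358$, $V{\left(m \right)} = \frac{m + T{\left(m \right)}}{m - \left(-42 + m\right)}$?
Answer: $\frac{7268257}{42} \approx 1.7305 \cdot 10^{5}$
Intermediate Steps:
$T{\left(A \right)} = 2 A^{2}$ ($T{\left(A \right)} = A 2 A = 2 A^{2}$)
$V{\left(m \right)} = \frac{m^{2}}{21} + \frac{m}{42}$ ($V{\left(m \right)} = \frac{m + 2 m^{2}}{m - \left(-42 + m\right)} = \frac{m + 2 m^{2}}{42} = \left(m + 2 m^{2}\right) \frac{1}{42} = \frac{m^{2}}{21} + \frac{m}{42}$)
$U = 163698$ ($U = 233056 - 69358 = 163698$)
$U + V{\left(443 \right)} = 163698 + \frac{1}{42} \cdot 443 \left(1 + 2 \cdot 443\right) = 163698 + \frac{1}{42} \cdot 443 \left(1 + 886\right) = 163698 + \frac{1}{42} \cdot 443 \cdot 887 = 163698 + \frac{392941}{42} = \frac{7268257}{42}$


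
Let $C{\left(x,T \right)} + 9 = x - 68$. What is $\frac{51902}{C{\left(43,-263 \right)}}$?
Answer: $- \frac{25951}{17} \approx -1526.5$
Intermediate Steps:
$C{\left(x,T \right)} = -77 + x$ ($C{\left(x,T \right)} = -9 + \left(x - 68\right) = -9 + \left(-68 + x\right) = -77 + x$)
$\frac{51902}{C{\left(43,-263 \right)}} = \frac{51902}{-77 + 43} = \frac{51902}{-34} = 51902 \left(- \frac{1}{34}\right) = - \frac{25951}{17}$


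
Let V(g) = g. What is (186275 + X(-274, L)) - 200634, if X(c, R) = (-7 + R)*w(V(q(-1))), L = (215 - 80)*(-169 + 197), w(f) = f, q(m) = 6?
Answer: 8279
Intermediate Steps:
L = 3780 (L = 135*28 = 3780)
X(c, R) = -42 + 6*R (X(c, R) = (-7 + R)*6 = -42 + 6*R)
(186275 + X(-274, L)) - 200634 = (186275 + (-42 + 6*3780)) - 200634 = (186275 + (-42 + 22680)) - 200634 = (186275 + 22638) - 200634 = 208913 - 200634 = 8279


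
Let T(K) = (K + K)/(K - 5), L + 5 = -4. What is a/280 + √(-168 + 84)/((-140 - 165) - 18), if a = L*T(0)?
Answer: -2*I*√21/323 ≈ -0.028375*I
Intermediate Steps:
L = -9 (L = -5 - 4 = -9)
T(K) = 2*K/(-5 + K) (T(K) = (2*K)/(-5 + K) = 2*K/(-5 + K))
a = 0 (a = -18*0/(-5 + 0) = -18*0/(-5) = -18*0*(-1)/5 = -9*0 = 0)
a/280 + √(-168 + 84)/((-140 - 165) - 18) = 0/280 + √(-168 + 84)/((-140 - 165) - 18) = 0*(1/280) + √(-84)/(-305 - 18) = 0 + (2*I*√21)/(-323) = 0 + (2*I*√21)*(-1/323) = 0 - 2*I*√21/323 = -2*I*√21/323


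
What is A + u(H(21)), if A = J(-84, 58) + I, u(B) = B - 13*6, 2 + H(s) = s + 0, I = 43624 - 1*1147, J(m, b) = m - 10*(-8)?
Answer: 42414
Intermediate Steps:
J(m, b) = 80 + m (J(m, b) = m + 80 = 80 + m)
I = 42477 (I = 43624 - 1147 = 42477)
H(s) = -2 + s (H(s) = -2 + (s + 0) = -2 + s)
u(B) = -78 + B (u(B) = B - 78 = -78 + B)
A = 42473 (A = (80 - 84) + 42477 = -4 + 42477 = 42473)
A + u(H(21)) = 42473 + (-78 + (-2 + 21)) = 42473 + (-78 + 19) = 42473 - 59 = 42414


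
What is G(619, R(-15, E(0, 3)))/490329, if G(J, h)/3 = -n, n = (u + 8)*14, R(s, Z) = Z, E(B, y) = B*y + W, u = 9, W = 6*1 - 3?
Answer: -34/23349 ≈ -0.0014562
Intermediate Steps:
W = 3 (W = 6 - 3 = 3)
E(B, y) = 3 + B*y (E(B, y) = B*y + 3 = 3 + B*y)
n = 238 (n = (9 + 8)*14 = 17*14 = 238)
G(J, h) = -714 (G(J, h) = 3*(-1*238) = 3*(-238) = -714)
G(619, R(-15, E(0, 3)))/490329 = -714/490329 = -714*1/490329 = -34/23349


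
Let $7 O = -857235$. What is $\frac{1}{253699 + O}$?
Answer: $\frac{7}{918658} \approx 7.6198 \cdot 10^{-6}$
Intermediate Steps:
$O = - \frac{857235}{7}$ ($O = \frac{1}{7} \left(-857235\right) = - \frac{857235}{7} \approx -1.2246 \cdot 10^{5}$)
$\frac{1}{253699 + O} = \frac{1}{253699 - \frac{857235}{7}} = \frac{1}{\frac{918658}{7}} = \frac{7}{918658}$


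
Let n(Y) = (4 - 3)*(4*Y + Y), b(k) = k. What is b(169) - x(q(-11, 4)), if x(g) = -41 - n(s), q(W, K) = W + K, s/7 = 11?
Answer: 595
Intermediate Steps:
s = 77 (s = 7*11 = 77)
n(Y) = 5*Y (n(Y) = 1*(5*Y) = 5*Y)
q(W, K) = K + W
x(g) = -426 (x(g) = -41 - 5*77 = -41 - 1*385 = -41 - 385 = -426)
b(169) - x(q(-11, 4)) = 169 - 1*(-426) = 169 + 426 = 595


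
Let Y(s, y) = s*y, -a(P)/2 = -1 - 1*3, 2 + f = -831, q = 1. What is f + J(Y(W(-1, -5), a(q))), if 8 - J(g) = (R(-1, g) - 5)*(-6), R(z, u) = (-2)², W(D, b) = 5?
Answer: -831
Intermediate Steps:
R(z, u) = 4
f = -833 (f = -2 - 831 = -833)
a(P) = 8 (a(P) = -2*(-1 - 1*3) = -2*(-1 - 3) = -2*(-4) = 8)
J(g) = 2 (J(g) = 8 - (4 - 5)*(-6) = 8 - (-1)*(-6) = 8 - 1*6 = 8 - 6 = 2)
f + J(Y(W(-1, -5), a(q))) = -833 + 2 = -831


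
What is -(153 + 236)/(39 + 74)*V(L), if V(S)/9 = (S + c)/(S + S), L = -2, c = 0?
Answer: -3501/226 ≈ -15.491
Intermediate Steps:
V(S) = 9/2 (V(S) = 9*((S + 0)/(S + S)) = 9*(S/((2*S))) = 9*(S*(1/(2*S))) = 9*(1/2) = 9/2)
-(153 + 236)/(39 + 74)*V(L) = -(153 + 236)/(39 + 74)*9/2 = -389/113*9/2 = -389*(1/113)*9/2 = -389*9/(113*2) = -1*3501/226 = -3501/226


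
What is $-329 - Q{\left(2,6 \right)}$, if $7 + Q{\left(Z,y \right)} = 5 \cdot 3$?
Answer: $-337$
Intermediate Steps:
$Q{\left(Z,y \right)} = 8$ ($Q{\left(Z,y \right)} = -7 + 5 \cdot 3 = -7 + 15 = 8$)
$-329 - Q{\left(2,6 \right)} = -329 - 8 = -337$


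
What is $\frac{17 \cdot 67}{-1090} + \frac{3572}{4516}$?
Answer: $- \frac{312561}{1230610} \approx -0.25399$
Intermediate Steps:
$\frac{17 \cdot 67}{-1090} + \frac{3572}{4516} = 1139 \left(- \frac{1}{1090}\right) + 3572 \cdot \frac{1}{4516} = - \frac{1139}{1090} + \frac{893}{1129} = - \frac{312561}{1230610}$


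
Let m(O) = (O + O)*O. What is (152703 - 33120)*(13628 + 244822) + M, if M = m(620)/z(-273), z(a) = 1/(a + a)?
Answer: 30486461550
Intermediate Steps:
m(O) = 2*O² (m(O) = (2*O)*O = 2*O²)
z(a) = 1/(2*a)
M = -419764800 (M = (2*620²)/(((½)/(-273))) = (2*384400)/(((½)*(-1/273))) = 768800/(-1/546) = 768800*(-546) = -419764800)
(152703 - 33120)*(13628 + 244822) + M = (152703 - 33120)*(13628 + 244822) - 419764800 = 119583*258450 - 419764800 = 30906226350 - 419764800 = 30486461550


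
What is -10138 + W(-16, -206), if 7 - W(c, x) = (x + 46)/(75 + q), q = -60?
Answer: -30361/3 ≈ -10120.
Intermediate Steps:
W(c, x) = 59/15 - x/15 (W(c, x) = 7 - (x + 46)/(75 - 60) = 7 - (46 + x)/15 = 7 - (46/15 + x/15) = 7 + (-46/15 - x/15) = 59/15 - x/15)
-10138 + W(-16, -206) = -10138 + (59/15 - 1/15*(-206)) = -10138 + (59/15 + 206/15) = -10138 + 53/3 = -30361/3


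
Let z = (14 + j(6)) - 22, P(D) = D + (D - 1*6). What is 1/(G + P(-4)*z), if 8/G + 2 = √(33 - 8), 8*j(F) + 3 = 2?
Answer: 12/1397 ≈ 0.0085898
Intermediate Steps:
j(F) = -⅛ (j(F) = -3/8 + (⅛)*2 = -3/8 + ¼ = -⅛)
P(D) = -6 + 2*D (P(D) = D + (D - 6) = D + (-6 + D) = -6 + 2*D)
z = -65/8 (z = (14 - ⅛) - 22 = 111/8 - 22 = -65/8 ≈ -8.1250)
G = 8/3 (G = 8/(-2 + √(33 - 8)) = 8/(-2 + √25) = 8/(-2 + 5) = 8/3 ≈ 2.6667)
1/(G + P(-4)*z) = 1/(8/3 + (-6 + 2*(-4))*(-65/8)) = 1/(8/3 + (-6 - 8)*(-65/8)) = 1/(8/3 - 14*(-65/8)) = 1/(8/3 + 455/4) = 1/(1397/12) = 12/1397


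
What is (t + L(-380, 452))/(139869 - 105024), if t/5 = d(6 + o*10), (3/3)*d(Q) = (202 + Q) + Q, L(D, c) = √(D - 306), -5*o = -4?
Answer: 10/303 + 7*I*√14/34845 ≈ 0.033003 + 0.00075166*I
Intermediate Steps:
o = ⅘ (o = -⅕*(-4) = ⅘ ≈ 0.80000)
L(D, c) = √(-306 + D)
d(Q) = 202 + 2*Q (d(Q) = (202 + Q) + Q = 202 + 2*Q)
t = 1150 (t = 5*(202 + 2*(6 + (⅘)*10)) = 5*(202 + 2*(6 + 8)) = 5*(202 + 2*14) = 5*(202 + 28) = 5*230 = 1150)
(t + L(-380, 452))/(139869 - 105024) = (1150 + √(-306 - 380))/(139869 - 105024) = (1150 + √(-686))/34845 = (1150 + 7*I*√14)*(1/34845) = 10/303 + 7*I*√14/34845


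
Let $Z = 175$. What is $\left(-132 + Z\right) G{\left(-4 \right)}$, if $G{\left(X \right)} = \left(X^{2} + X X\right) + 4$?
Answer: $1548$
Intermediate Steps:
$G{\left(X \right)} = 4 + 2 X^{2}$ ($G{\left(X \right)} = \left(X^{2} + X^{2}\right) + 4 = 2 X^{2} + 4 = 4 + 2 X^{2}$)
$\left(-132 + Z\right) G{\left(-4 \right)} = \left(-132 + 175\right) \left(4 + 2 \left(-4\right)^{2}\right) = 43 \left(4 + 2 \cdot 16\right) = 43 \left(4 + 32\right) = 43 \cdot 36 = 1548$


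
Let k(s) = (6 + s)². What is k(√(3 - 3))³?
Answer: 46656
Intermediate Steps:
k(√(3 - 3))³ = ((6 + √(3 - 3))²)³ = ((6 + √0)²)³ = ((6 + 0)²)³ = (6²)³ = 36³ = 46656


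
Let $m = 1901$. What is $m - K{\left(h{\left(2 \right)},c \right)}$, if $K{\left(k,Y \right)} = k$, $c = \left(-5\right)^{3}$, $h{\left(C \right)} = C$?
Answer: $1899$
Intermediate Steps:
$c = -125$
$m - K{\left(h{\left(2 \right)},c \right)} = 1901 - 2 = 1899$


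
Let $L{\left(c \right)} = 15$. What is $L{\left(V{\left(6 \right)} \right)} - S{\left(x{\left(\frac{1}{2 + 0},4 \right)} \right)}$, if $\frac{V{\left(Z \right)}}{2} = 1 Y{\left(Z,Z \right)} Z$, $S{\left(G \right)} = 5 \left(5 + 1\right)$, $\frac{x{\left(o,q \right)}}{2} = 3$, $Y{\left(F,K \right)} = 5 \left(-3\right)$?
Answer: $-15$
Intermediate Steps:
$Y{\left(F,K \right)} = -15$
$x{\left(o,q \right)} = 6$ ($x{\left(o,q \right)} = 2 \cdot 3 = 6$)
$S{\left(G \right)} = 30$ ($S{\left(G \right)} = 5 \cdot 6 = 30$)
$V{\left(Z \right)} = - 30 Z$ ($V{\left(Z \right)} = 2 \cdot 1 \left(-15\right) Z = 2 \left(- 15 Z\right) = - 30 Z$)
$L{\left(V{\left(6 \right)} \right)} - S{\left(x{\left(\frac{1}{2 + 0},4 \right)} \right)} = 15 - 30 = -15$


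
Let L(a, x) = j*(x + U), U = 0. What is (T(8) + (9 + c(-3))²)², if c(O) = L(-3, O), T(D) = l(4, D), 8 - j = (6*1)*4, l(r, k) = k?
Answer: 10608049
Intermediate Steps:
j = -16 (j = 8 - 6*1*4 = 8 - 6*4 = 8 - 1*24 = 8 - 24 = -16)
T(D) = D
L(a, x) = -16*x (L(a, x) = -16*(x + 0) = -16*x)
c(O) = -16*O
(T(8) + (9 + c(-3))²)² = (8 + (9 - 16*(-3))²)² = (8 + (9 + 48)²)² = (8 + 57²)² = (8 + 3249)² = 3257² = 10608049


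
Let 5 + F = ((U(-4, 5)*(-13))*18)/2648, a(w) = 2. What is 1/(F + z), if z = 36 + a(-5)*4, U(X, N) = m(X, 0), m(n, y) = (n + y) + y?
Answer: 331/13026 ≈ 0.025411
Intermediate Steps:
m(n, y) = n + 2*y
U(X, N) = X (U(X, N) = X + 2*0 = X + 0 = X)
F = -1538/331 (F = -5 + (-4*(-13)*18)/2648 = -5 + (52*18)*(1/2648) = -5 + 936*(1/2648) = -5 + 117/331 = -1538/331 ≈ -4.6465)
z = 44 (z = 36 + 2*4 = 36 + 8 = 44)
1/(F + z) = 1/(-1538/331 + 44) = 1/(13026/331) = 331/13026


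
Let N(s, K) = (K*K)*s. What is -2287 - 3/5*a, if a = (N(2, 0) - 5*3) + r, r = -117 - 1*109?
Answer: -10712/5 ≈ -2142.4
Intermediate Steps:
N(s, K) = s*K² (N(s, K) = K²*s = s*K²)
r = -226 (r = -117 - 109 = -226)
a = -241 (a = (2*0² - 5*3) - 226 = (2*0 - 15) - 226 = (0 - 15) - 226 = -15 - 226 = -241)
-2287 - 3/5*a = -2287 - 3/5*(-241) = -2287 - 3*(⅕)*(-241) = -2287 - 3*(-241)/5 = -2287 - 1*(-723/5) = -2287 + 723/5 = -10712/5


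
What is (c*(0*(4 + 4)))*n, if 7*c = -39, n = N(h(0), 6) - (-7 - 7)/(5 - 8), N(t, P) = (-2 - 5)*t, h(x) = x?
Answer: 0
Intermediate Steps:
N(t, P) = -7*t
n = -14/3 (n = -7*0 - (-7 - 7)/(5 - 8) = 0 - (-14)/(-3) = 0 - (-14)*(-1)/3 = 0 - 1*14/3 = 0 - 14/3 = -14/3 ≈ -4.6667)
c = -39/7 (c = (1/7)*(-39) = -39/7 ≈ -5.5714)
(c*(0*(4 + 4)))*n = -0*(4 + 4)*(-14/3) = -0*8*(-14/3) = -39/7*0*(-14/3) = 0*(-14/3) = 0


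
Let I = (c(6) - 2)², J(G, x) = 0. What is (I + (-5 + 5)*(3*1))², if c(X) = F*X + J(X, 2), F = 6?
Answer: 1336336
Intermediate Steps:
c(X) = 6*X (c(X) = 6*X + 0 = 6*X)
I = 1156 (I = (6*6 - 2)² = (36 - 2)² = 34² = 1156)
(I + (-5 + 5)*(3*1))² = (1156 + (-5 + 5)*(3*1))² = (1156 + 0*3)² = (1156 + 0)² = 1156² = 1336336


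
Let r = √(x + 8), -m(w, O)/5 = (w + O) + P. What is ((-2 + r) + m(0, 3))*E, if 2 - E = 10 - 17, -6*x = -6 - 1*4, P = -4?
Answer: 27 + 3*√87 ≈ 54.982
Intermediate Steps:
x = 5/3 (x = -(-6 - 1*4)/6 = -(-6 - 4)/6 = -⅙*(-10) = 5/3 ≈ 1.6667)
m(w, O) = 20 - 5*O - 5*w (m(w, O) = -5*((w + O) - 4) = -5*((O + w) - 4) = -5*(-4 + O + w) = 20 - 5*O - 5*w)
E = 9 (E = 2 - (10 - 17) = 2 - 1*(-7) = 2 + 7 = 9)
r = √87/3 (r = √(5/3 + 8) = √(29/3) = √87/3 ≈ 3.1091)
((-2 + r) + m(0, 3))*E = ((-2 + √87/3) + (20 - 5*3 - 5*0))*9 = ((-2 + √87/3) + (20 - 15 + 0))*9 = ((-2 + √87/3) + 5)*9 = (3 + √87/3)*9 = 27 + 3*√87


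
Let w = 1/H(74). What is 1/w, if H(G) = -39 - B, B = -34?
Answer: -5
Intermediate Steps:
H(G) = -5 (H(G) = -39 - 1*(-34) = -39 + 34 = -5)
w = -⅕ (w = 1/(-5) = -⅕ ≈ -0.20000)
1/w = 1/(-⅕) = -5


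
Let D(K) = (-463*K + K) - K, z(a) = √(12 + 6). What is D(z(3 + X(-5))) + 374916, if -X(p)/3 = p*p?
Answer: 374916 - 1389*√2 ≈ 3.7295e+5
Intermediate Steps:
X(p) = -3*p² (X(p) = -3*p*p = -3*p²)
z(a) = 3*√2 (z(a) = √18 = 3*√2)
D(K) = -463*K (D(K) = -462*K - K = -463*K)
D(z(3 + X(-5))) + 374916 = -1389*√2 + 374916 = 374916 - 1389*√2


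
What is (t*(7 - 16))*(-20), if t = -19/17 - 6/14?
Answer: -33120/119 ≈ -278.32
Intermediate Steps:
t = -184/119 (t = -19*1/17 - 6*1/14 = -19/17 - 3/7 = -184/119 ≈ -1.5462)
(t*(7 - 16))*(-20) = -184*(7 - 16)/119*(-20) = -184/119*(-9)*(-20) = (1656/119)*(-20) = -33120/119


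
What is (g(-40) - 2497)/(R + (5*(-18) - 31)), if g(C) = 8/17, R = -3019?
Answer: 42441/53380 ≈ 0.79507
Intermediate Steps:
g(C) = 8/17 (g(C) = 8*(1/17) = 8/17)
(g(-40) - 2497)/(R + (5*(-18) - 31)) = (8/17 - 2497)/(-3019 + (5*(-18) - 31)) = -42441/(17*(-3019 + (-90 - 31))) = -42441/(17*(-3019 - 121)) = -42441/17/(-3140) = -42441/17*(-1/3140) = 42441/53380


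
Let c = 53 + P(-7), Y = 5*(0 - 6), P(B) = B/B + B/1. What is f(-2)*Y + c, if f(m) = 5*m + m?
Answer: 407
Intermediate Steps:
P(B) = 1 + B (P(B) = 1 + B*1 = 1 + B)
Y = -30 (Y = 5*(-6) = -30)
f(m) = 6*m
c = 47 (c = 53 + (1 - 7) = 53 - 6 = 47)
f(-2)*Y + c = (6*(-2))*(-30) + 47 = -12*(-30) + 47 = 360 + 47 = 407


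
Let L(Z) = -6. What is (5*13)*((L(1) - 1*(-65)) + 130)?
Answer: 12285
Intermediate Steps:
(5*13)*((L(1) - 1*(-65)) + 130) = (5*13)*((-6 - 1*(-65)) + 130) = 65*((-6 + 65) + 130) = 65*(59 + 130) = 65*189 = 12285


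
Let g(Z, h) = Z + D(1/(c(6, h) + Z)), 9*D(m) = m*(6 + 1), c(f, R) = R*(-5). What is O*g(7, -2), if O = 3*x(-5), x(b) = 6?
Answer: 2156/17 ≈ 126.82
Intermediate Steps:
c(f, R) = -5*R
O = 18 (O = 3*6 = 18)
D(m) = 7*m/9 (D(m) = (m*(6 + 1))/9 = (m*7)/9 = (7*m)/9 = 7*m/9)
g(Z, h) = Z + 7/(9*(Z - 5*h)) (g(Z, h) = Z + 7/(9*(-5*h + Z)) = Z + 7/(9*(Z - 5*h)))
O*g(7, -2) = 18*((7/9 + 7*(7 - 5*(-2)))/(7 - 5*(-2))) = 18*((7/9 + 7*(7 + 10))/(7 + 10)) = 18*((7/9 + 7*17)/17) = 18*((7/9 + 119)/17) = 18*((1/17)*(1078/9)) = 18*(1078/153) = 2156/17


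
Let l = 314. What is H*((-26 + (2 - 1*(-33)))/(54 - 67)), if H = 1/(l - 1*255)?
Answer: -9/767 ≈ -0.011734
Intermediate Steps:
H = 1/59 (H = 1/(314 - 1*255) = 1/(314 - 255) = 1/59 ≈ 0.016949)
H*((-26 + (2 - 1*(-33)))/(54 - 67)) = ((-26 + (2 - 1*(-33)))/(54 - 67))/59 = ((-26 + (2 + 33))/(-13))/59 = ((-26 + 35)*(-1/13))/59 = (9*(-1/13))/59 = (1/59)*(-9/13) = -9/767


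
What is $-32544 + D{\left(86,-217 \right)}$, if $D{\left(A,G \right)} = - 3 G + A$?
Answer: $-31807$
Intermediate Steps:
$D{\left(A,G \right)} = A - 3 G$
$-32544 + D{\left(86,-217 \right)} = -32544 + \left(86 - -651\right) = -32544 + \left(86 + 651\right) = -32544 + 737 = -31807$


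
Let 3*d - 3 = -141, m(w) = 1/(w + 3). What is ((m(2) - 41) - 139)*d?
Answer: 41354/5 ≈ 8270.8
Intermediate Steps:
m(w) = 1/(3 + w)
d = -46 (d = 1 + (⅓)*(-141) = 1 - 47 = -46)
((m(2) - 41) - 139)*d = ((1/(3 + 2) - 41) - 139)*(-46) = ((1/5 - 41) - 139)*(-46) = ((⅕ - 41) - 139)*(-46) = (-204/5 - 139)*(-46) = -899/5*(-46) = 41354/5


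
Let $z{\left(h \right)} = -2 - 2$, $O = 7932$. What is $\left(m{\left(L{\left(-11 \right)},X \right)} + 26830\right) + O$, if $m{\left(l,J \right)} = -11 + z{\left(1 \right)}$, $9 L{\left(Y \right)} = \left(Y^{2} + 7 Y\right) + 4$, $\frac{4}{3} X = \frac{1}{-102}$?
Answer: $34747$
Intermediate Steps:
$z{\left(h \right)} = -4$ ($z{\left(h \right)} = -2 - 2 = -4$)
$X = - \frac{1}{136}$ ($X = \frac{3}{4 \left(-102\right)} = \frac{3}{4} \left(- \frac{1}{102}\right) = - \frac{1}{136} \approx -0.0073529$)
$L{\left(Y \right)} = \frac{4}{9} + \frac{Y^{2}}{9} + \frac{7 Y}{9}$ ($L{\left(Y \right)} = \frac{\left(Y^{2} + 7 Y\right) + 4}{9} = \frac{4 + Y^{2} + 7 Y}{9} = \frac{4}{9} + \frac{Y^{2}}{9} + \frac{7 Y}{9}$)
$m{\left(l,J \right)} = -15$ ($m{\left(l,J \right)} = -11 - 4 = -15$)
$\left(m{\left(L{\left(-11 \right)},X \right)} + 26830\right) + O = \left(-15 + 26830\right) + 7932 = 26815 + 7932 = 34747$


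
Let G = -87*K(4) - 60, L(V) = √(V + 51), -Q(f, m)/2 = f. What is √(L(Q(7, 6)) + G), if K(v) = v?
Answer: √(-408 + √37) ≈ 20.048*I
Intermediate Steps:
Q(f, m) = -2*f
L(V) = √(51 + V)
G = -408 (G = -87*4 - 60 = -348 - 60 = -408)
√(L(Q(7, 6)) + G) = √(√(51 - 2*7) - 408) = √(√(51 - 14) - 408) = √(√37 - 408) = √(-408 + √37)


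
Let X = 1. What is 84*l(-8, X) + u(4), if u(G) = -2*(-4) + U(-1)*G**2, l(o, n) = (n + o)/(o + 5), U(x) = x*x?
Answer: 220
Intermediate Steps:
U(x) = x**2
l(o, n) = (n + o)/(5 + o)
u(G) = 8 + G**2 (u(G) = -2*(-4) + (-1)**2*G**2 = 8 + 1*G**2 = 8 + G**2)
84*l(-8, X) + u(4) = 84*((1 - 8)/(5 - 8)) + (8 + 4**2) = 84*(-7/(-3)) + (8 + 16) = 84*(-1/3*(-7)) + 24 = 84*(7/3) + 24 = 196 + 24 = 220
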